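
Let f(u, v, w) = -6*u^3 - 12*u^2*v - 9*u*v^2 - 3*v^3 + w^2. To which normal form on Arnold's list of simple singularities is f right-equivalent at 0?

The Hessian of f at 0 has rank 1. Corank 2; j^3 = -3*(u + v)*(2*u^2 + 2*u*v + v^2) splits into three distinct lines over C (the quadratic factor has nonzero discriminant), so D_4.

D_{4}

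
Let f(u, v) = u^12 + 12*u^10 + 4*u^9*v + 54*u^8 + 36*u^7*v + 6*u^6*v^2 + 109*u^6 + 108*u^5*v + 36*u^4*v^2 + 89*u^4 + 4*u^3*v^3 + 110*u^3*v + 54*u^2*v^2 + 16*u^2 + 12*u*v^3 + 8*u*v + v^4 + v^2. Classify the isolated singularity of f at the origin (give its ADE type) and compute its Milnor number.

The Hessian of f at 0 is [[32, 8], [8, 2]] with rank 1, so corank 1. A Groebner basis of the Jacobian ideal J(f) in C{u,v} is {v^3, u + v/4}; counting standard monomials gives mu = 3. Corank 1: A-series; mu = 3 gives A_3.

Type A_3, Milnor number mu = 3.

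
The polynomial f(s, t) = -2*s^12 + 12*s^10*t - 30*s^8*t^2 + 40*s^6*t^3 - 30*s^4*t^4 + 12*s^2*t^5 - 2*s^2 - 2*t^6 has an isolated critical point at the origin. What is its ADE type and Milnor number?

The Hessian of f at 0 has rank 1. Corank 1: A-series; mu = 5 gives A_5.

Type A5, Milnor number mu = 5.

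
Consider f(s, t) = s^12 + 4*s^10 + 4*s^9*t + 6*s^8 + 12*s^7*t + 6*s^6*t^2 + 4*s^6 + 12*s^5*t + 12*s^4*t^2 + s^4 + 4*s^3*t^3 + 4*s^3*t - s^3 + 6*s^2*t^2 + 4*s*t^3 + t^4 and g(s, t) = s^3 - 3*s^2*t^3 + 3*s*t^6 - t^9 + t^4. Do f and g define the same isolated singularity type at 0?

The Hessian of f at 0 is [[0, 0], [0, 0]] with rank 0, so corank 2. A Groebner basis of the Jacobian ideal J(f) in C{s,t} is {t^4, s*t^2 + t^3/3, s^2}; counting standard monomials gives mu = 6. Corank 2; j^3 = -s^3 is a perfect cube, so E-series; the 4-jet and mu = 6 give E_6. The Hessian of g at 0 is [[0, 0], [0, 0]] with rank 0, so corank 2. A Groebner basis of the Jacobian ideal J(g) in C{s,t} is {t^3, s^2}; counting standard monomials gives mu = 6. Corank 2; j^3 = s^3 is a perfect cube, so E-series; the 4-jet and mu = 6 give E_6. Both have type E_6, hence right-equivalent.

Yes.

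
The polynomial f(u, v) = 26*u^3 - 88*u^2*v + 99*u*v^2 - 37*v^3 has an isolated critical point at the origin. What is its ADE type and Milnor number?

The Hessian of f at 0 is [[0, 0], [0, 0]] with rank 0, so corank 2. A Groebner basis of the Jacobian ideal J(f) in C{u,v} is {v^3, u^2 - 3*v^2/2, u*v - 27*v^2/22}; counting standard monomials gives mu = 4. Corank 2; j^3 = (u - v)*(26*u^2 - 62*u*v + 37*v^2) splits into three distinct lines over C (the quadratic factor has nonzero discriminant), so D_4.

Type D_4, Milnor number mu = 4.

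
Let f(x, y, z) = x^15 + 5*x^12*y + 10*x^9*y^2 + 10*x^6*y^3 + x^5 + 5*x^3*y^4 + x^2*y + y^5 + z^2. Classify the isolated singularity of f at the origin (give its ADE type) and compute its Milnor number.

Type D_{6}, Milnor number mu = 6.

The Hessian of f at 0 has rank 1. Corank 2; j^3 = x^2*y has shape L^2 M (L != M), so D-series; mu = 6 gives D_6.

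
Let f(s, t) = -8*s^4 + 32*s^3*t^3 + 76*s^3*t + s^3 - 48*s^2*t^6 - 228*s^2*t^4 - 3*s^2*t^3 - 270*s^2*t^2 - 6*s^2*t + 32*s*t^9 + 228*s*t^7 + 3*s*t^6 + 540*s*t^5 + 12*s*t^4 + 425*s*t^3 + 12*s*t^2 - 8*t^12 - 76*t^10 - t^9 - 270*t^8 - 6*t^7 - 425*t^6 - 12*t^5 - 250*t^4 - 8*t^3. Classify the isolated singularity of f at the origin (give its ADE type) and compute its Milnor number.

The Hessian of f at 0 is [[0, 0], [0, 0]] with rank 0, so corank 2. A Groebner basis of the Jacobian ideal J(f) in C{s,t} is {3*s^2/4 - 3*s*t + t^4 + t^3/4 + 3*t^2, s^3 - 27*s^2/2 + 54*s*t - 25*t^3/2 - 54*t^2, s^2*t - 17*s^2/4 + 17*s*t - 65*t^3/12 - 17*t^2, -s^2 + s*t^2 + 4*s*t - 7*t^3/3 - 4*t^2}; counting standard monomials gives mu = 7. Corank 2; j^3 = (s - 2*t)^3 is a perfect cube, so E-series; the 4-jet and mu = 7 give E_7.

Type E_{7}, Milnor number mu = 7.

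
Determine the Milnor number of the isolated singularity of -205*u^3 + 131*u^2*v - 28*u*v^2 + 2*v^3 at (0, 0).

The Hessian of f at 0 has rank 0. Corank 2; j^3 = -(5*u - v)*(41*u^2 - 18*u*v + 2*v^2) splits into three distinct lines over C (the quadratic factor has nonzero discriminant), so D_4.

4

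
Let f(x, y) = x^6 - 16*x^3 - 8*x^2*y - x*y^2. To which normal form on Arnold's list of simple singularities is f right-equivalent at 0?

The Hessian of f at 0 is [[0, 0], [0, 0]] with rank 0, so corank 2. A Groebner basis of the Jacobian ideal J(f) in C{x,y} is {2048*x*y/3 + y^5 + 512*y^2/3, x*y^2 + y^3/4, x^2 + x*y/4}; counting standard monomials gives mu = 7. Corank 2; j^3 = -x*(4*x + y)^2 has shape L^2 M (L != M), so D-series; mu = 7 gives D_7.

D7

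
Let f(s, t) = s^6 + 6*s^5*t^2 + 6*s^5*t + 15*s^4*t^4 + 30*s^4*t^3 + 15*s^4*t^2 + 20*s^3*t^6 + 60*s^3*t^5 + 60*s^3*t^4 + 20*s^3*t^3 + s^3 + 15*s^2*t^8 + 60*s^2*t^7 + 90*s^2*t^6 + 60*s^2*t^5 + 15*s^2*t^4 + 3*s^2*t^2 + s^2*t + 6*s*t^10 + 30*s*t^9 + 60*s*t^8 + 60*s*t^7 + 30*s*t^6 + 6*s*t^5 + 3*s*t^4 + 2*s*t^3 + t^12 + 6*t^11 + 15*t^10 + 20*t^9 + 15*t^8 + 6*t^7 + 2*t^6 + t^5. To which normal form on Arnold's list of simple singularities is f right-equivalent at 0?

D7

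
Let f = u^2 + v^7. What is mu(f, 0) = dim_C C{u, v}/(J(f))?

The Hessian of f at 0 has rank 1. Corank 1: A-series; mu = 6 gives A_6.

6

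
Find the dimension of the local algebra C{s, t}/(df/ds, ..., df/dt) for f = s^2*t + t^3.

The Hessian of f at 0 has rank 0. Corank 2; j^3 = t*(s^2 + t^2) splits into three distinct lines over C (the quadratic factor has nonzero discriminant), so D_4.

4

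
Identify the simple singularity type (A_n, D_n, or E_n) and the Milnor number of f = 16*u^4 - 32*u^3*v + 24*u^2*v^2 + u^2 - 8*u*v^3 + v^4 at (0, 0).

Type A3, Milnor number mu = 3.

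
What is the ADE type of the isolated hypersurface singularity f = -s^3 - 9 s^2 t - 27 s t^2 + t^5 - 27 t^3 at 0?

The Hessian of f at 0 has rank 0. Corank 2; j^3 = -(s + 3*t)^3 is a perfect cube, so E-series; the 5-jet and mu = 8 give E_8.

E_{8}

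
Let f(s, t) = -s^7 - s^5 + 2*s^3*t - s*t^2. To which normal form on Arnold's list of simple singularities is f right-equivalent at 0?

D_{8}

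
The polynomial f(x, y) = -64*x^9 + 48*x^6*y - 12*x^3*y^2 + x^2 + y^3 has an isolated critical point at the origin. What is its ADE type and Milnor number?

Type A_{2}, Milnor number mu = 2.

The Hessian of f at 0 has rank 1. Corank 1: A-series; mu = 2 gives A_2.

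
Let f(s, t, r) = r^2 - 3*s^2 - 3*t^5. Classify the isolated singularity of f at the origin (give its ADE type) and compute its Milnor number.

The Hessian of f at 0 has rank 2. Corank 1: A-series; mu = 4 gives A_4.

Type A_4, Milnor number mu = 4.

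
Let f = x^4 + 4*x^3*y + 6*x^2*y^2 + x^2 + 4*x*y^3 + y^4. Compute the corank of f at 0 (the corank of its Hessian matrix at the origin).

The Hessian at 0 is [[2, 0], [0, 0]] of rank 1; hence corank 1.

1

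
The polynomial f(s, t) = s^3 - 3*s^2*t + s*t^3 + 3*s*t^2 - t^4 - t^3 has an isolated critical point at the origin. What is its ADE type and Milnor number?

The Hessian of f at 0 is [[0, 0], [0, 0]] with rank 0, so corank 2. A Groebner basis of the Jacobian ideal J(f) in C{s,t} is {s^3 - 3*s^2*t - 6*s^2 + 12*s*t - 6*t^2, 3*s^2 + s*t^2 - 6*s*t + 3*t^2, 3*s^2 - 6*s*t + t^3 + 3*t^2}; counting standard monomials gives mu = 7. Corank 2; j^3 = (s - t)^3 is a perfect cube, so E-series; the 4-jet and mu = 7 give E_7.

Type E_7, Milnor number mu = 7.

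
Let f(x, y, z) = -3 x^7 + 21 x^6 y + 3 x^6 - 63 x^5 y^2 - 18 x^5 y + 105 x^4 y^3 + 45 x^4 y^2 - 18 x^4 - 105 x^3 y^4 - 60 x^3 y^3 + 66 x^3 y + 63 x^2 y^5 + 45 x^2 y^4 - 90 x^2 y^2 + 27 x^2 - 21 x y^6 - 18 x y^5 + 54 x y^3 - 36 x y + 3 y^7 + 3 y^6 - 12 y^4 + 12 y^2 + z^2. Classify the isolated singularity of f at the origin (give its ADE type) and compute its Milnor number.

Type A6, Milnor number mu = 6.

The Hessian of f at 0 has rank 2. Corank 1: A-series; mu = 6 gives A_6.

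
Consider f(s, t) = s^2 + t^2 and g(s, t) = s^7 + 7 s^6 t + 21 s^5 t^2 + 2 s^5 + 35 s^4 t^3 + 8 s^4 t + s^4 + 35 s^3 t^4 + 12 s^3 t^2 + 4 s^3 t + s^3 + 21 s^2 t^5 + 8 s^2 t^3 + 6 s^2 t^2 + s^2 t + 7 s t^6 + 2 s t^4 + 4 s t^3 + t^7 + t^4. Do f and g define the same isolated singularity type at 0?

The Hessian of f at 0 has rank 2. Corank 0: nondegenerate Morse point, so A_1. The Hessian of g at 0 has rank 0. Corank 2; j^3 = s^2*(s + t) has shape L^2 M (L != M), so D-series; mu = 5 gives D_5. f is A_1 but g is D_5, hence not right-equivalent.

No.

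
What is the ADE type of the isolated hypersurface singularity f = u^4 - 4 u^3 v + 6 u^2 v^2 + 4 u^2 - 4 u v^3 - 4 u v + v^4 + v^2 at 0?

A3

The Hessian of f at 0 is [[8, -4], [-4, 2]] with rank 1, so corank 1. A Groebner basis of the Jacobian ideal J(f) in C{u,v} is {v^3, u - v/2}; counting standard monomials gives mu = 3. Corank 1: A-series; mu = 3 gives A_3.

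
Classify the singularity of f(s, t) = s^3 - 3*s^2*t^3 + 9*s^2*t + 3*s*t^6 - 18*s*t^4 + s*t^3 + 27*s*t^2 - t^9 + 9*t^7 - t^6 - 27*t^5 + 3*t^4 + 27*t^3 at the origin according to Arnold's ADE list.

E7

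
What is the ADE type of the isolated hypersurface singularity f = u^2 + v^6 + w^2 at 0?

The Hessian of f at 0 has rank 2. Corank 1: A-series; mu = 5 gives A_5.

A_{5}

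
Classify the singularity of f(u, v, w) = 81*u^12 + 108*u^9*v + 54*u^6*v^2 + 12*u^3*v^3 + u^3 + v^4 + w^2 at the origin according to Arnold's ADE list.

E6

The Hessian of f at 0 is [[0, 0, 0], [0, 0, 0], [0, 0, 2]] with rank 1, so corank 2. A Groebner basis of the Jacobian ideal J(f) in C{u,v,w} is {v^3, u^2, w}; counting standard monomials gives mu = 6. Corank 2; j^3 = u^3 is a perfect cube, so E-series; the 4-jet and mu = 6 give E_6.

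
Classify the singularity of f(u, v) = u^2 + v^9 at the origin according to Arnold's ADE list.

The Hessian of f at 0 has rank 1. Corank 1: A-series; mu = 8 gives A_8.

A8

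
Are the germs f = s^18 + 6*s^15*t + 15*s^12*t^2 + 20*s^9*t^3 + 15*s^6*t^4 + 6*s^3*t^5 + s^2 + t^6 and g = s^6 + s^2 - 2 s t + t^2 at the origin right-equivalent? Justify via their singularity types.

Yes.

The Hessian of f at 0 is [[2, 0], [0, 0]] with rank 1, so corank 1. A Groebner basis of the Jacobian ideal J(f) in C{s,t} is {t^5, s}; counting standard monomials gives mu = 5. Corank 1: A-series; mu = 5 gives A_5. The Hessian of g at 0 is [[2, -2], [-2, 2]] with rank 1, so corank 1. A Groebner basis of the Jacobian ideal J(g) in C{s,t} is {t^5, s - t}; counting standard monomials gives mu = 5. Corank 1: A-series; mu = 5 gives A_5. Both have type A_5, hence right-equivalent.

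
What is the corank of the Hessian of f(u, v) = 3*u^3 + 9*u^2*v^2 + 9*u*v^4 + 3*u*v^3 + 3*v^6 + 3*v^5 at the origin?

Hessian at 0 has rank 0.

2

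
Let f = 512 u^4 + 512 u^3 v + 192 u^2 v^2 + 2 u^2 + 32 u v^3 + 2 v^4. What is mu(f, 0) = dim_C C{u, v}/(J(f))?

3

The Hessian of f at 0 has rank 1. Corank 1: A-series; mu = 3 gives A_3.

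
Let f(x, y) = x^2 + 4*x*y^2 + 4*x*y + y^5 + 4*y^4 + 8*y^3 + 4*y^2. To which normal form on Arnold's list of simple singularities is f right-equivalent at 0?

A4

The Hessian of f at 0 is [[2, 4], [4, 8]] with rank 1, so corank 1. A Groebner basis of the Jacobian ideal J(f) in C{x,y} is {x^2 + 4*x*y - 2*x - 4*y, x/2 + y^2 + y}; counting standard monomials gives mu = 4. Corank 1: A-series; mu = 4 gives A_4.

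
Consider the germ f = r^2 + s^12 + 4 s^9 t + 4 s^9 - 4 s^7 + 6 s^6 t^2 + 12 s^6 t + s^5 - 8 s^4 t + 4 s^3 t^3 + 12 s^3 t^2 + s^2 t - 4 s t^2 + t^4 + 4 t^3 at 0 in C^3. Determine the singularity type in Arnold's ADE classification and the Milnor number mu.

The Hessian of f at 0 has rank 1. Corank 2; j^3 = t*(s - 2*t)^2 has shape L^2 M (L != M), so D-series; mu = 5 gives D_5.

Type D5, Milnor number mu = 5.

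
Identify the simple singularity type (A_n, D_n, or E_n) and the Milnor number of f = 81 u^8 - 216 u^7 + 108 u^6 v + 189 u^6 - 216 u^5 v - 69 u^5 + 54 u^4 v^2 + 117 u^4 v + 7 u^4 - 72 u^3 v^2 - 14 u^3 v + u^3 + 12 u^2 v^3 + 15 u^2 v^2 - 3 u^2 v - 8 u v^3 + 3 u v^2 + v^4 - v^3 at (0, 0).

The Hessian of f at 0 is [[0, 0], [0, 0]] with rank 0, so corank 2. A Groebner basis of the Jacobian ideal J(f) in C{u,v} is {u^3 + u^2/2 - u*v + v^2/2, u^2*v + 2*u^2/3 - 4*u*v/3 + 2*v^2/3, 5*u^2/6 + u*v^2 - 5*u*v/3 + 5*v^2/6, u^2 - 2*u*v + v^3 + v^2}; counting standard monomials gives mu = 6. Corank 2; j^3 = (u - v)^3 is a perfect cube, so E-series; the 4-jet and mu = 6 give E_6.

Type E6, Milnor number mu = 6.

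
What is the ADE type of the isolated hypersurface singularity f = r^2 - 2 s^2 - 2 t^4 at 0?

A_{3}

The Hessian of f at 0 has rank 2. Corank 1: A-series; mu = 3 gives A_3.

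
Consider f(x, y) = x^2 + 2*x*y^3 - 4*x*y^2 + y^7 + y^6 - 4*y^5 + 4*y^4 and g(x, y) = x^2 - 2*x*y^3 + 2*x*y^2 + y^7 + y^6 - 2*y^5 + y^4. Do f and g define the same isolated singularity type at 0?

Yes.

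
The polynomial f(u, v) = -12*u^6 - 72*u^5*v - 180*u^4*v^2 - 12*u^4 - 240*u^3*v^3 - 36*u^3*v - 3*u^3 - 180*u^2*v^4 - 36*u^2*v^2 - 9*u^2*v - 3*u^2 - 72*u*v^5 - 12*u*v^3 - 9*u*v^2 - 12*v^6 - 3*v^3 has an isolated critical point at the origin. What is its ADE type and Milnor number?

The Hessian of f at 0 has rank 1. Corank 1: A-series; mu = 2 gives A_2.

Type A_{2}, Milnor number mu = 2.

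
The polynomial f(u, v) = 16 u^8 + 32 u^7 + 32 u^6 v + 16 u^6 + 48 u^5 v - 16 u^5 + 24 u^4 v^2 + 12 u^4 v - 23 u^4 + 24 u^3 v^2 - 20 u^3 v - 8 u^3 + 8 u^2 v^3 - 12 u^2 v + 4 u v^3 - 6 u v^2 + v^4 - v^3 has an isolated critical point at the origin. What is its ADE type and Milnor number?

The Hessian of f at 0 is [[0, 0], [0, 0]] with rank 0, so corank 2. A Groebner basis of the Jacobian ideal J(f) in C{u,v} is {u^3 + 3*u^2 + 3*u*v + 3*v^2/4, u^2*v - 5*u^2 - 5*u*v - 5*v^2/4, 8*u^2 + u*v^2 + 8*u*v + 2*v^2, -12*u^2 - 12*u*v + v^3 - 3*v^2}; counting standard monomials gives mu = 6. Corank 2; j^3 = -(2*u + v)^3 is a perfect cube, so E-series; the 4-jet and mu = 6 give E_6.

Type E_{6}, Milnor number mu = 6.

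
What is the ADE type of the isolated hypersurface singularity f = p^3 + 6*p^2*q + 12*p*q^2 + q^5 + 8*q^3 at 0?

E8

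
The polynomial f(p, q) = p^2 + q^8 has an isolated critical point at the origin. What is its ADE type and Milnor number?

Type A_7, Milnor number mu = 7.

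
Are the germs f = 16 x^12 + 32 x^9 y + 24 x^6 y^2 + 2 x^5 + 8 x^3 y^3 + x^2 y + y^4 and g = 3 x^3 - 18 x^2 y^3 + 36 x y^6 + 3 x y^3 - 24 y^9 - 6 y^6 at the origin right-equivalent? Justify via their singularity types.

The Hessian of f at 0 is [[0, 0], [0, 0]] with rank 0, so corank 2. A Groebner basis of the Jacobian ideal J(f) in C{x,y} is {x^3, x^2/4 + y^3, x*y}; counting standard monomials gives mu = 5. Corank 2; j^3 = x^2*y has shape L^2 M (L != M), so D-series; mu = 5 gives D_5. The Hessian of g at 0 is [[0, 0], [0, 0]] with rank 0, so corank 2. A Groebner basis of the Jacobian ideal J(g) in C{x,y} is {x^3, x*y^2, 3*x^2 + y^3}; counting standard monomials gives mu = 7. Corank 2; j^3 = 3*x^3 is a perfect cube, so E-series; the 4-jet and mu = 7 give E_7. f is D_5 but g is E_7, hence not right-equivalent.

No.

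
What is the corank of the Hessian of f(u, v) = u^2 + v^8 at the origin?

1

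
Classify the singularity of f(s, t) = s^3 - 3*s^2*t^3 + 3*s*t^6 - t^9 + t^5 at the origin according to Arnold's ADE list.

E_8

The Hessian of f at 0 is [[0, 0], [0, 0]] with rank 0, so corank 2. A Groebner basis of the Jacobian ideal J(f) in C{s,t} is {-s^2/2 + s*t^3, t^4, s^3, s^2*t}; counting standard monomials gives mu = 8. Corank 2; j^3 = s^3 is a perfect cube, so E-series; the 5-jet and mu = 8 give E_8.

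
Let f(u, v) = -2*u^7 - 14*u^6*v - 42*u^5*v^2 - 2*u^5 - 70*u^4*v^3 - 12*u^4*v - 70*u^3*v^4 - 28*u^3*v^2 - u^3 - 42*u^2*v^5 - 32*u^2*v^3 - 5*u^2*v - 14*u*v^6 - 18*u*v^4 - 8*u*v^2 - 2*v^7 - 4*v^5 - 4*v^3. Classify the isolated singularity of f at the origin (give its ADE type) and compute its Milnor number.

Type D8, Milnor number mu = 8.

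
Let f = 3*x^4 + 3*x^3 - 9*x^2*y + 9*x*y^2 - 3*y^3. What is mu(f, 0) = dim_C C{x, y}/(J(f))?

The Hessian of f at 0 is [[0, 0], [0, 0]] with rank 0, so corank 2. A Groebner basis of the Jacobian ideal J(f) in C{x,y} is {y^4, x*y^2 - 2*y^3/3, x^2 - 2*x*y + y^2}; counting standard monomials gives mu = 6. Corank 2; j^3 = 3*(x - y)^3 is a perfect cube, so E-series; the 4-jet and mu = 6 give E_6.

6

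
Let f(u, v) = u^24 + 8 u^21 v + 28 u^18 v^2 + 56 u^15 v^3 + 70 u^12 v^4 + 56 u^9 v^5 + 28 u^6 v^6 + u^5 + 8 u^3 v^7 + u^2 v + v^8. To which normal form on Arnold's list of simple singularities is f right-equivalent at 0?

The Hessian of f at 0 has rank 0. Corank 2; j^3 = u^2*v has shape L^2 M (L != M), so D-series; mu = 9 gives D_9.

D_9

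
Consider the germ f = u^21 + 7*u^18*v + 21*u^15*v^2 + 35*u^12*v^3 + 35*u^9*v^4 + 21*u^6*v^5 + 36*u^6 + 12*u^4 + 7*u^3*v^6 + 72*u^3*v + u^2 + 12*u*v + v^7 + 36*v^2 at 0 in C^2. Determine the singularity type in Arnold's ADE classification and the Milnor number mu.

The Hessian of f at 0 has rank 1. Corank 1: A-series; mu = 6 gives A_6.

Type A_6, Milnor number mu = 6.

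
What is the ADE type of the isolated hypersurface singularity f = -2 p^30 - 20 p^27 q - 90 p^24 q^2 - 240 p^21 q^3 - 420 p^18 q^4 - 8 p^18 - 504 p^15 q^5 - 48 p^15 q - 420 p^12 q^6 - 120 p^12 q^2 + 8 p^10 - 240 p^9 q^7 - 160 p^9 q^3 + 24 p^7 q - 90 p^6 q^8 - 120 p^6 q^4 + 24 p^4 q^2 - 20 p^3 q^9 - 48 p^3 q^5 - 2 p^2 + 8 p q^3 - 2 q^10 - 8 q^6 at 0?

A9

The Hessian of f at 0 has rank 1. Corank 1: A-series; mu = 9 gives A_9.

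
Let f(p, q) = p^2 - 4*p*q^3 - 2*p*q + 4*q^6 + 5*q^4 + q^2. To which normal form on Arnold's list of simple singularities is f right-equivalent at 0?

A_{3}

The Hessian of f at 0 has rank 1. Corank 1: A-series; mu = 3 gives A_3.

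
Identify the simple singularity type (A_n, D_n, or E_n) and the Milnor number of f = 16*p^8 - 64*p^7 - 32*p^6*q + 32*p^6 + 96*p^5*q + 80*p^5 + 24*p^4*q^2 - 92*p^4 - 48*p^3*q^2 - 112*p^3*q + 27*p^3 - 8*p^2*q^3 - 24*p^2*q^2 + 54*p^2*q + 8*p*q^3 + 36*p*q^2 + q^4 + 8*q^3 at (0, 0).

The Hessian of f at 0 is [[0, 0], [0, 0]] with rank 0, so corank 2. A Groebner basis of the Jacobian ideal J(f) in C{p,q} is {p^3 + 27*p^2/8 + 9*p*q/2 + 3*q^2/2, p^2*q - 45*p^2/8 - 15*p*q/2 - 5*q^2/2, 297*p^2/32 + p*q^2 + 99*p*q/8 + 33*q^2/8, -243*p^2/16 - 81*p*q/4 + q^3 - 27*q^2/4}; counting standard monomials gives mu = 6. Corank 2; j^3 = (3*p + 2*q)^3 is a perfect cube, so E-series; the 4-jet and mu = 6 give E_6.

Type E_6, Milnor number mu = 6.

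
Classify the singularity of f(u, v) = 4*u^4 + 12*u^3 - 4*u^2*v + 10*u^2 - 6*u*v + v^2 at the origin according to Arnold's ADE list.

The Hessian of f at 0 has rank 2. Corank 0: nondegenerate Morse point, so A_1.

A_{1}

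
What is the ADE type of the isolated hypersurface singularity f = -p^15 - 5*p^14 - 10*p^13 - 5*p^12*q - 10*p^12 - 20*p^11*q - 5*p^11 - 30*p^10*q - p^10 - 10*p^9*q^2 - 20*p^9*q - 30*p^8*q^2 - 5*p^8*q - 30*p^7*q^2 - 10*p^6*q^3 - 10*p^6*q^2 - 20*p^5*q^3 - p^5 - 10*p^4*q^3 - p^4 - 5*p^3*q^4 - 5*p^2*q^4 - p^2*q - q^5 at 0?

D6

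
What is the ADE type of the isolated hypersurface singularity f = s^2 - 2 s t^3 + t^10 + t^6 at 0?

The Hessian of f at 0 has rank 1. Corank 1: A-series; mu = 9 gives A_9.

A_9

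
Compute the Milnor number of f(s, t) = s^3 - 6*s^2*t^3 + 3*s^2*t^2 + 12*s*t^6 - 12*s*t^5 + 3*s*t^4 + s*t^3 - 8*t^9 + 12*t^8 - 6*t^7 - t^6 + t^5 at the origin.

The Hessian of f at 0 has rank 0. Corank 2; j^3 = s^3 is a perfect cube, so E-series; the 4-jet and mu = 7 give E_7.

7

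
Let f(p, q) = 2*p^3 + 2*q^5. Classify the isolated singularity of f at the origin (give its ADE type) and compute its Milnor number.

The Hessian of f at 0 has rank 0. Corank 2; j^3 = 2*p^3 is a perfect cube, so E-series; the 5-jet and mu = 8 give E_8.

Type E_{8}, Milnor number mu = 8.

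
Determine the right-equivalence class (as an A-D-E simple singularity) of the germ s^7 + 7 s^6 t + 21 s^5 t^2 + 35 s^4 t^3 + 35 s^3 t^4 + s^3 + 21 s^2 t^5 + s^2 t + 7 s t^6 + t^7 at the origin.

D8

The Hessian of f at 0 is [[0, 0], [0, 0]] with rank 0, so corank 2. A Groebner basis of the Jacobian ideal J(f) in C{s,t} is {-s*t/7 + t^6, s*t^2, s^2 + s*t}; counting standard monomials gives mu = 8. Corank 2; j^3 = s^2*(s + t) has shape L^2 M (L != M), so D-series; mu = 8 gives D_8.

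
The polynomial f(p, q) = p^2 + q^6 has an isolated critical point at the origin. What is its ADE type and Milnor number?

Type A_{5}, Milnor number mu = 5.

The Hessian of f at 0 has rank 1. Corank 1: A-series; mu = 5 gives A_5.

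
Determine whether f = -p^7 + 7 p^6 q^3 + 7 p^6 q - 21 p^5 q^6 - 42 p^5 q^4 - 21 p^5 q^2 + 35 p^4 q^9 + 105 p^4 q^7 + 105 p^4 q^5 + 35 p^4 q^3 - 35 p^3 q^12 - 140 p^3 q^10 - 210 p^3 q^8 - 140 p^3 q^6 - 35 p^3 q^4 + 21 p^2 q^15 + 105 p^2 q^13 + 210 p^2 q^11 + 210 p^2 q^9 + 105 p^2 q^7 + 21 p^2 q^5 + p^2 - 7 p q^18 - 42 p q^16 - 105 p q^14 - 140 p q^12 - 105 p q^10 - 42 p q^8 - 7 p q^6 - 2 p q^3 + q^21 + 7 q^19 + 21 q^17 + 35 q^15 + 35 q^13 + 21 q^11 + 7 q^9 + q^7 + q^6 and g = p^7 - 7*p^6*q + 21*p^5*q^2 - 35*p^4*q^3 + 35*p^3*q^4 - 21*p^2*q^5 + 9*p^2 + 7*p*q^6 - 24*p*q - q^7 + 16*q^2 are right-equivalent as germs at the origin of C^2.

The Hessian of f at 0 has rank 1. Corank 1: A-series; mu = 6 gives A_6. The Hessian of g at 0 has rank 1. Corank 1: A-series; mu = 6 gives A_6. Both have type A_6, hence right-equivalent.

Yes.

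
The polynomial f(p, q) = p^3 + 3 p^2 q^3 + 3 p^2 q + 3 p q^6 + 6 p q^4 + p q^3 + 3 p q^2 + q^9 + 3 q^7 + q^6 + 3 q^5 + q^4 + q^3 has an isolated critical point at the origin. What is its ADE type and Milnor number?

Type E_{7}, Milnor number mu = 7.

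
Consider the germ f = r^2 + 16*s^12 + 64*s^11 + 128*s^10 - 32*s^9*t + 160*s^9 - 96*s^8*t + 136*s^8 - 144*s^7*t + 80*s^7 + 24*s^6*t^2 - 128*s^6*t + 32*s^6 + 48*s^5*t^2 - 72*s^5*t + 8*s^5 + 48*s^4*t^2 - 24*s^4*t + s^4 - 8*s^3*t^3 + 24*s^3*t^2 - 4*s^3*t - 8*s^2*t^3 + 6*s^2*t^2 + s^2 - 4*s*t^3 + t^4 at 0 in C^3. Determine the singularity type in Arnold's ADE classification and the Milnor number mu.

The Hessian of f at 0 has rank 2. Corank 1: A-series; mu = 3 gives A_3.

Type A3, Milnor number mu = 3.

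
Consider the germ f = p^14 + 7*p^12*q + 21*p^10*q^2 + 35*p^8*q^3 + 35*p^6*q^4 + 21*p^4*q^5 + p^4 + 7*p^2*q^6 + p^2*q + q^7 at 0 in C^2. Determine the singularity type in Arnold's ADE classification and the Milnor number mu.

The Hessian of f at 0 is [[0, 0], [0, 0]] with rank 0, so corank 2. A Groebner basis of the Jacobian ideal J(f) in C{p,q} is {p^2/7 + q^6, p^3, p*q}; counting standard monomials gives mu = 8. Corank 2; j^3 = p^2*q has shape L^2 M (L != M), so D-series; mu = 8 gives D_8.

Type D8, Milnor number mu = 8.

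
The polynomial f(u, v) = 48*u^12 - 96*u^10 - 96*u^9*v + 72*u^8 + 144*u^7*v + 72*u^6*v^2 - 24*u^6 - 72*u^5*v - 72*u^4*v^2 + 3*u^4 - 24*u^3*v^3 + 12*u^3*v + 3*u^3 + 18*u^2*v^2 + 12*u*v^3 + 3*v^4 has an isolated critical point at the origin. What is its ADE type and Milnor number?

Type E_{6}, Milnor number mu = 6.

The Hessian of f at 0 is [[0, 0], [0, 0]] with rank 0, so corank 2. A Groebner basis of the Jacobian ideal J(f) in C{u,v} is {v^4, u*v^2 + v^3/3, u^2}; counting standard monomials gives mu = 6. Corank 2; j^3 = 3*u^3 is a perfect cube, so E-series; the 4-jet and mu = 6 give E_6.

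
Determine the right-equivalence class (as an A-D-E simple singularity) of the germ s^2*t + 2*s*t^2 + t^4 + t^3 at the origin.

D_{5}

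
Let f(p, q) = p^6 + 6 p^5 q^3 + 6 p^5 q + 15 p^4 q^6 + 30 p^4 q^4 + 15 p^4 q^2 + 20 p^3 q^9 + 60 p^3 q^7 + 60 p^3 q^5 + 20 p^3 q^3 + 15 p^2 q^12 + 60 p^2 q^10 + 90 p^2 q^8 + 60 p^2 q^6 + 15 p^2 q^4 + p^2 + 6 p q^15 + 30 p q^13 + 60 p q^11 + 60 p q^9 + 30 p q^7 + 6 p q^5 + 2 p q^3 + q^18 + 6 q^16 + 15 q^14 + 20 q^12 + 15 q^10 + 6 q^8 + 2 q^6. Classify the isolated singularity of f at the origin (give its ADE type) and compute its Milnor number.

Type A5, Milnor number mu = 5.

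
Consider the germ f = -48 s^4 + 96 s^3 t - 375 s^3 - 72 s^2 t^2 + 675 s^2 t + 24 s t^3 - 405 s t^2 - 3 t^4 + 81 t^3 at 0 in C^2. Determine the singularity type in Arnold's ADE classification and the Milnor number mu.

Type E_{6}, Milnor number mu = 6.

The Hessian of f at 0 has rank 0. Corank 2; j^3 = -3*(5*s - 3*t)^3 is a perfect cube, so E-series; the 4-jet and mu = 6 give E_6.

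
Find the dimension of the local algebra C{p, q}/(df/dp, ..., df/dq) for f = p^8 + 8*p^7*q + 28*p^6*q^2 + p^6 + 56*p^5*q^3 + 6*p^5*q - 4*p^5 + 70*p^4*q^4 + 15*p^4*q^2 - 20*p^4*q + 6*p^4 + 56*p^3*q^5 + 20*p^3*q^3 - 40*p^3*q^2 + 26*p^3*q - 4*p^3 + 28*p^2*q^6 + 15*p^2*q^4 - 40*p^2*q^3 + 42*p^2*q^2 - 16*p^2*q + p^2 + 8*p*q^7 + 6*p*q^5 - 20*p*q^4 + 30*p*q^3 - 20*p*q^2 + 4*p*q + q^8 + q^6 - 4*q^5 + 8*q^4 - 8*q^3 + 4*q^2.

7

The Hessian of f at 0 has rank 1. Corank 1: A-series; mu = 7 gives A_7.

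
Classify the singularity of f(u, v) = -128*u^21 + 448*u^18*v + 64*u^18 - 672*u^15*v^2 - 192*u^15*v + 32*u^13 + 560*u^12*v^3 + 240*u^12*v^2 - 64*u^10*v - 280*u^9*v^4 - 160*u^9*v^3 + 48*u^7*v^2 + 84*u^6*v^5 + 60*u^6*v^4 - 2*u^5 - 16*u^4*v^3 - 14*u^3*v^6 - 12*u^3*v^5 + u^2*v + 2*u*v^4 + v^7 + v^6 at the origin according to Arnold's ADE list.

The Hessian of f at 0 has rank 0. Corank 2; j^3 = u^2*v has shape L^2 M (L != M), so D-series; mu = 7 gives D_7.

D_7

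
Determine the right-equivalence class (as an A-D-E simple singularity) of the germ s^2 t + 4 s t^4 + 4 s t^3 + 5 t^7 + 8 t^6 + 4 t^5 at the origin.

D_{8}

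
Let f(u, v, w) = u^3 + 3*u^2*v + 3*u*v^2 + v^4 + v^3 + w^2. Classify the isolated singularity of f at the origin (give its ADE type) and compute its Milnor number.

The Hessian of f at 0 is [[0, 0, 0], [0, 0, 0], [0, 0, 2]] with rank 1, so corank 2. A Groebner basis of the Jacobian ideal J(f) in C{u,v,w} is {v^3, u^2 + 2*u*v + v^2, w}; counting standard monomials gives mu = 6. Corank 2; j^3 = (u + v)^3 is a perfect cube, so E-series; the 4-jet and mu = 6 give E_6.

Type E_{6}, Milnor number mu = 6.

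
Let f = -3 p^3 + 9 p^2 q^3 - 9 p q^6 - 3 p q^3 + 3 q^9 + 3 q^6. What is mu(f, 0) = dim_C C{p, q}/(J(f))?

The Hessian of f at 0 has rank 0. Corank 2; j^3 = -3*p^3 is a perfect cube, so E-series; the 4-jet and mu = 7 give E_7.

7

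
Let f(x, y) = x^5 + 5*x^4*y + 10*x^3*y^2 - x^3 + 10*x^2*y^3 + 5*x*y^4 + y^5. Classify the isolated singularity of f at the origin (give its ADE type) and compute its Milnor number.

The Hessian of f at 0 is [[0, 0], [0, 0]] with rank 0, so corank 2. A Groebner basis of the Jacobian ideal J(f) in C{x,y} is {y^5, x*y^3 + y^4/4, x^2}; counting standard monomials gives mu = 8. Corank 2; j^3 = -x^3 is a perfect cube, so E-series; the 5-jet and mu = 8 give E_8.

Type E_8, Milnor number mu = 8.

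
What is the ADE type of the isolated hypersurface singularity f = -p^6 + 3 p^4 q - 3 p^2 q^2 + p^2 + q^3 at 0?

A2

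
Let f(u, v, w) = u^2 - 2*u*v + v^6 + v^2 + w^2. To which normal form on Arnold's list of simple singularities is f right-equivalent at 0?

The Hessian of f at 0 has rank 2. Corank 1: A-series; mu = 5 gives A_5.

A5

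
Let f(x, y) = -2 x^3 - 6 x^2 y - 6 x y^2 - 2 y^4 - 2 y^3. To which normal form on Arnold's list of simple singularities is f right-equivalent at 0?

E_6

The Hessian of f at 0 has rank 0. Corank 2; j^3 = -2*(x + y)^3 is a perfect cube, so E-series; the 4-jet and mu = 6 give E_6.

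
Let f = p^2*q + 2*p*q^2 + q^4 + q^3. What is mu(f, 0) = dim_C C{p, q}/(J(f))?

The Hessian of f at 0 has rank 0. Corank 2; j^3 = q*(p + q)^2 has shape L^2 M (L != M), so D-series; mu = 5 gives D_5.

5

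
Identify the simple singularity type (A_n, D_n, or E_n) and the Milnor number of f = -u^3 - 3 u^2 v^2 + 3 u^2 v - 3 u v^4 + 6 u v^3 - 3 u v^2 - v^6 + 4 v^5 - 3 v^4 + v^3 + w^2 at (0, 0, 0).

Type E_8, Milnor number mu = 8.

The Hessian of f at 0 has rank 1. Corank 2; j^3 = -(u - v)^3 is a perfect cube, so E-series; the 5-jet and mu = 8 give E_8.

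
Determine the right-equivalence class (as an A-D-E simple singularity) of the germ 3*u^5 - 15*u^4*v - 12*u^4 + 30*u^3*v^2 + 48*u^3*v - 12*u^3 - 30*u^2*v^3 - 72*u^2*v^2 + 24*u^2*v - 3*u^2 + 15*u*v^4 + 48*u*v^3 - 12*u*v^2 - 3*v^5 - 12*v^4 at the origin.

The Hessian of f at 0 is [[-6, 0], [0, 0]] with rank 1, so corank 1. A Groebner basis of the Jacobian ideal J(f) in C{u,v} is {u/8 + v^3 + v^2/4, u^2, u*v - u/4 - v^2/2}; counting standard monomials gives mu = 4. Corank 1: A-series; mu = 4 gives A_4.

A_{4}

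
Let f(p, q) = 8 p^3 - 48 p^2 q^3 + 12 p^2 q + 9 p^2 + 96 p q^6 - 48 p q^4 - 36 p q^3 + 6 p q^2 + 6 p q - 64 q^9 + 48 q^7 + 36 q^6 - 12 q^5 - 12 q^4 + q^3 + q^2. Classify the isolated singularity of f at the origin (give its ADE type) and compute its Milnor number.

Type A_{2}, Milnor number mu = 2.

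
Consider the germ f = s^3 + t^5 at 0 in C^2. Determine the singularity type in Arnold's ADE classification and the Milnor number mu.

The Hessian of f at 0 has rank 0. Corank 2; j^3 = s^3 is a perfect cube, so E-series; the 5-jet and mu = 8 give E_8.

Type E_8, Milnor number mu = 8.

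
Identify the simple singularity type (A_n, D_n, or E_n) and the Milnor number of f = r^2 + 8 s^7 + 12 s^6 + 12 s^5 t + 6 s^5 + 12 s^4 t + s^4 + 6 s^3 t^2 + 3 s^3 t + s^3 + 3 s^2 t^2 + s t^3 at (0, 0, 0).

The Hessian of f at 0 has rank 1. Corank 2; j^3 = s^3 is a perfect cube, so E-series; the 4-jet and mu = 7 give E_7.

Type E_{7}, Milnor number mu = 7.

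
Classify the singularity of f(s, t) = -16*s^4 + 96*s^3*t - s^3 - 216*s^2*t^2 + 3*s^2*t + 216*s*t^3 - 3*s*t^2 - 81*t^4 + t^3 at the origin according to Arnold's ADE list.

The Hessian of f at 0 is [[0, 0], [0, 0]] with rank 0, so corank 2. A Groebner basis of the Jacobian ideal J(f) in C{s,t} is {t^4, s*t^2 - 7*t^3/6, s^2 - 2*s*t + t^2}; counting standard monomials gives mu = 6. Corank 2; j^3 = -(s - t)^3 is a perfect cube, so E-series; the 4-jet and mu = 6 give E_6.

E_{6}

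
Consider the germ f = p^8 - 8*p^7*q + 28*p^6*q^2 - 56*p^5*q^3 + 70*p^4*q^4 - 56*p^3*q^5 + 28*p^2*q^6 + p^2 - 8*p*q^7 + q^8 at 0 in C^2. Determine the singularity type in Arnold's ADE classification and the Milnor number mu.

Type A_{7}, Milnor number mu = 7.

The Hessian of f at 0 is [[2, 0], [0, 0]] with rank 1, so corank 1. A Groebner basis of the Jacobian ideal J(f) in C{p,q} is {q^7, p}; counting standard monomials gives mu = 7. Corank 1: A-series; mu = 7 gives A_7.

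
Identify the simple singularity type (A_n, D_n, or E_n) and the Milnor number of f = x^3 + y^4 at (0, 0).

The Hessian of f at 0 is [[0, 0], [0, 0]] with rank 0, so corank 2. A Groebner basis of the Jacobian ideal J(f) in C{x,y} is {y^3, x^2}; counting standard monomials gives mu = 6. Corank 2; j^3 = x^3 is a perfect cube, so E-series; the 4-jet and mu = 6 give E_6.

Type E6, Milnor number mu = 6.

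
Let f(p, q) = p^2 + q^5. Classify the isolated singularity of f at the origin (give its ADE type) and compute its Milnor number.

Type A_4, Milnor number mu = 4.

The Hessian of f at 0 has rank 1. Corank 1: A-series; mu = 4 gives A_4.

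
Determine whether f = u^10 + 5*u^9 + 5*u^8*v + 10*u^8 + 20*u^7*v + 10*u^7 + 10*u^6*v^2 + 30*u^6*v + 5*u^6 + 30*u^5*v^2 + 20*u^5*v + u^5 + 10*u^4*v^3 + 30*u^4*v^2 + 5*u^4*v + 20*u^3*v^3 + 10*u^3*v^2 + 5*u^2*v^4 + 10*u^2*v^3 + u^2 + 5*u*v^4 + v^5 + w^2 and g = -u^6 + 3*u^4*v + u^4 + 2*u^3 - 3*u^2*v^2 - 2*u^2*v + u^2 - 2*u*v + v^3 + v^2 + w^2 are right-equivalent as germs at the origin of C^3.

No.

The Hessian of f at 0 has rank 2. Corank 1: A-series; mu = 4 gives A_4. The Hessian of g at 0 has rank 2. Corank 1: A-series; mu = 2 gives A_2. f is A_4 but g is A_2, hence not right-equivalent.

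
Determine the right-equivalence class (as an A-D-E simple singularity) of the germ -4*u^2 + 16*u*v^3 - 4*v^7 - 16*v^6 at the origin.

A_6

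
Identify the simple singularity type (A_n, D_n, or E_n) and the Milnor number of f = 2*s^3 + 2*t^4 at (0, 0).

Type E_6, Milnor number mu = 6.

The Hessian of f at 0 is [[0, 0], [0, 0]] with rank 0, so corank 2. A Groebner basis of the Jacobian ideal J(f) in C{s,t} is {t^3, s^2}; counting standard monomials gives mu = 6. Corank 2; j^3 = 2*s^3 is a perfect cube, so E-series; the 4-jet and mu = 6 give E_6.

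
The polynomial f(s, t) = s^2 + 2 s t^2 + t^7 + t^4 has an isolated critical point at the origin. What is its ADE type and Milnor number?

Type A_{6}, Milnor number mu = 6.

The Hessian of f at 0 is [[2, 0], [0, 0]] with rank 1, so corank 1. A Groebner basis of the Jacobian ideal J(f) in C{s,t} is {s^3, s + t^2}; counting standard monomials gives mu = 6. Corank 1: A-series; mu = 6 gives A_6.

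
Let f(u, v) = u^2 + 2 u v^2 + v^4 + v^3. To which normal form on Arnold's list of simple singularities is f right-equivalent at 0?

The Hessian of f at 0 has rank 1. Corank 1: A-series; mu = 2 gives A_2.

A2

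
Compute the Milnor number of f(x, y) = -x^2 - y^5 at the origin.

4

The Hessian of f at 0 is [[-2, 0], [0, 0]] with rank 1, so corank 1. A Groebner basis of the Jacobian ideal J(f) in C{x,y} is {y^4, x}; counting standard monomials gives mu = 4. Corank 1: A-series; mu = 4 gives A_4.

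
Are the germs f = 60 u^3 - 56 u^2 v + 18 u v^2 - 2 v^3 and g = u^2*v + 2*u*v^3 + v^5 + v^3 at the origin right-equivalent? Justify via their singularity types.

Yes.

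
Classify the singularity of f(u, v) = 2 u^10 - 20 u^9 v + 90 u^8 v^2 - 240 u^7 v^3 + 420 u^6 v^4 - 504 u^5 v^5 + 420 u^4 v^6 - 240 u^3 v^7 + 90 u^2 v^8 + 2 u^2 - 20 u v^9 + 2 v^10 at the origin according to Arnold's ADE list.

The Hessian of f at 0 has rank 1. Corank 1: A-series; mu = 9 gives A_9.

A9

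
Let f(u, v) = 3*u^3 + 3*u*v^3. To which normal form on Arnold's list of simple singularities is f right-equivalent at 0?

The Hessian of f at 0 has rank 0. Corank 2; j^3 = 3*u^3 is a perfect cube, so E-series; the 4-jet and mu = 7 give E_7.

E_7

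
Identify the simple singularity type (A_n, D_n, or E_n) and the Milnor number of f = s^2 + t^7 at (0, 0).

The Hessian of f at 0 has rank 1. Corank 1: A-series; mu = 6 gives A_6.

Type A_{6}, Milnor number mu = 6.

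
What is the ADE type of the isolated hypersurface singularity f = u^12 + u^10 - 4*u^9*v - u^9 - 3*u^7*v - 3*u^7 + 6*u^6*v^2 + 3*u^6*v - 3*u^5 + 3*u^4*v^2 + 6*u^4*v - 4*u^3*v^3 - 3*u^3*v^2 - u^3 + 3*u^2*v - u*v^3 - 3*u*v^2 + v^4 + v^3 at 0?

The Hessian of f at 0 is [[0, 0], [0, 0]] with rank 0, so corank 2. A Groebner basis of the Jacobian ideal J(f) in C{u,v} is {u^3 - 3*u^2*v - 6*u^2 + 12*u*v - 6*v^2, 3*u^2 + u*v^2 - 6*u*v + 3*v^2, 3*u^2 - 6*u*v + v^3 + 3*v^2}; counting standard monomials gives mu = 7. Corank 2; j^3 = -(u - v)^3 is a perfect cube, so E-series; the 4-jet and mu = 7 give E_7.

E7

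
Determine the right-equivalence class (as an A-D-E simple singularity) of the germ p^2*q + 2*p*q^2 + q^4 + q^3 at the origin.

The Hessian of f at 0 has rank 0. Corank 2; j^3 = q*(p + q)^2 has shape L^2 M (L != M), so D-series; mu = 5 gives D_5.

D5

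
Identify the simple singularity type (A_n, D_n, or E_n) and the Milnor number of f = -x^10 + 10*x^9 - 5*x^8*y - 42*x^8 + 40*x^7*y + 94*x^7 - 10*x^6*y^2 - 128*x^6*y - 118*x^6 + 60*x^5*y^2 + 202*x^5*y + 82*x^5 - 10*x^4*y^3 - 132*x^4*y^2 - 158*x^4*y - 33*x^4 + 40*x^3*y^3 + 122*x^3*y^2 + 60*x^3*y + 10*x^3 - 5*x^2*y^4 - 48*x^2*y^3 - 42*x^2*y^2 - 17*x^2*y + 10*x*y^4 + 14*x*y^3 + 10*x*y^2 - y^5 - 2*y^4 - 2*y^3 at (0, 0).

The Hessian of f at 0 has rank 0. Corank 2; j^3 = (2*x - y)*(5*x^2 - 6*x*y + 2*y^2) splits into three distinct lines over C (the quadratic factor has nonzero discriminant), so D_4.

Type D_{4}, Milnor number mu = 4.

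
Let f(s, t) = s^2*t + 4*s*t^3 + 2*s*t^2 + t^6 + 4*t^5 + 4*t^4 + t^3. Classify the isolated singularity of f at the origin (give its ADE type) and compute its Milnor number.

The Hessian of f at 0 has rank 0. Corank 2; j^3 = t*(s + t)^2 has shape L^2 M (L != M), so D-series; mu = 7 gives D_7.

Type D_7, Milnor number mu = 7.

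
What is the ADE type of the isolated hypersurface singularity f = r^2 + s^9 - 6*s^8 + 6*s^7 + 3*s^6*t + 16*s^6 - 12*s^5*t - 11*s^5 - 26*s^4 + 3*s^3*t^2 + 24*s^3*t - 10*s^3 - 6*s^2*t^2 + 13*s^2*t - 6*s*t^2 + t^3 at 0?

D_{4}

The Hessian of f at 0 has rank 1. Corank 2; j^3 = -(2*s - t)*(5*s^2 - 4*s*t + t^2) splits into three distinct lines over C (the quadratic factor has nonzero discriminant), so D_4.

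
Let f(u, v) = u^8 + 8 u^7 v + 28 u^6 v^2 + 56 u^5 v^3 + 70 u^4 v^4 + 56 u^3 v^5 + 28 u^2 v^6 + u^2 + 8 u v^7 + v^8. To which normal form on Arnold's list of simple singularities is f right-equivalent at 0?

The Hessian of f at 0 is [[2, 0], [0, 0]] with rank 1, so corank 1. A Groebner basis of the Jacobian ideal J(f) in C{u,v} is {v^7, u}; counting standard monomials gives mu = 7. Corank 1: A-series; mu = 7 gives A_7.

A7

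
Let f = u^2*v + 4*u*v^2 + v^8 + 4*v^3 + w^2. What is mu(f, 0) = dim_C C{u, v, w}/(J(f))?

The Hessian of f at 0 has rank 1. Corank 2; j^3 = v*(u + 2*v)^2 has shape L^2 M (L != M), so D-series; mu = 9 gives D_9.

9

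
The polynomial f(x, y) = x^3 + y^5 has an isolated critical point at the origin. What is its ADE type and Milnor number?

Type E8, Milnor number mu = 8.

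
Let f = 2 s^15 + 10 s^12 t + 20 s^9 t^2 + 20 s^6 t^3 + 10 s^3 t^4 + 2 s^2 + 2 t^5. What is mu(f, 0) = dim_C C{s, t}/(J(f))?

4

The Hessian of f at 0 has rank 1. Corank 1: A-series; mu = 4 gives A_4.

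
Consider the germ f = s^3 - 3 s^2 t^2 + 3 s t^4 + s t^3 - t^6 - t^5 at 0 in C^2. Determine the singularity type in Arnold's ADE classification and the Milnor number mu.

The Hessian of f at 0 is [[0, 0], [0, 0]] with rank 0, so corank 2. A Groebner basis of the Jacobian ideal J(f) in C{s,t} is {-s^2 + t^4 - t^3/3, s^3, s^2*t + s^2/3 + t^3/9, -s^2 + s*t^2 - t^3/3}; counting standard monomials gives mu = 7. Corank 2; j^3 = s^3 is a perfect cube, so E-series; the 4-jet and mu = 7 give E_7.

Type E7, Milnor number mu = 7.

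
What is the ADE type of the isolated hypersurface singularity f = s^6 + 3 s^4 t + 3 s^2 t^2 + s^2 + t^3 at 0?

The Hessian of f at 0 has rank 1. Corank 1: A-series; mu = 2 gives A_2.

A_{2}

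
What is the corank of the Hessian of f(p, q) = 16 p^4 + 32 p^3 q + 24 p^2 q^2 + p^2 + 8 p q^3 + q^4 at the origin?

1

Hessian at 0 has rank 1.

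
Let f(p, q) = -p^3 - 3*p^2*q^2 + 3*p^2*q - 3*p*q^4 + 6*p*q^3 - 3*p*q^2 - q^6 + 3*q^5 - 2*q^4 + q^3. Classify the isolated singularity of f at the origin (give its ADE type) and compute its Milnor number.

The Hessian of f at 0 has rank 0. Corank 2; j^3 = -(p - q)^3 is a perfect cube, so E-series; the 4-jet and mu = 6 give E_6.

Type E_6, Milnor number mu = 6.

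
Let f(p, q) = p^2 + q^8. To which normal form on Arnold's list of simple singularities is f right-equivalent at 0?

A_7

The Hessian of f at 0 has rank 1. Corank 1: A-series; mu = 7 gives A_7.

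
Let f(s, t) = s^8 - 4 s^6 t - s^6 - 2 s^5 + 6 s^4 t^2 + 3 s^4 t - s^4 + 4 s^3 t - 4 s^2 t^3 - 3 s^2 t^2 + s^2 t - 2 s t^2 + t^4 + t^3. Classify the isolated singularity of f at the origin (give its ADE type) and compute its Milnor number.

The Hessian of f at 0 is [[0, 0], [0, 0]] with rank 0, so corank 2. A Groebner basis of the Jacobian ideal J(f) in C{s,t} is {s*t^2 + s*t - t^2, s*t + t^3 - t^2, s^2 - 6*s*t + 5*t^2}; counting standard monomials gives mu = 5. Corank 2; j^3 = t*(s - t)^2 has shape L^2 M (L != M), so D-series; mu = 5 gives D_5.

Type D5, Milnor number mu = 5.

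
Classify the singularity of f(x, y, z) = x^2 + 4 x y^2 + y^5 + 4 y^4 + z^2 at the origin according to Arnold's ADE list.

A4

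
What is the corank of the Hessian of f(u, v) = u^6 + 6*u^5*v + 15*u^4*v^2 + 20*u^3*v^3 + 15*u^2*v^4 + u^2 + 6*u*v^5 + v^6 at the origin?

1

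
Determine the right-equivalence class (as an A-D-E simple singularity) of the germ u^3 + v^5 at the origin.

E_{8}

The Hessian of f at 0 has rank 0. Corank 2; j^3 = u^3 is a perfect cube, so E-series; the 5-jet and mu = 8 give E_8.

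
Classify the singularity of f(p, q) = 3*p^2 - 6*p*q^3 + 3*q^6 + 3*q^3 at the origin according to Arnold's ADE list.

The Hessian of f at 0 is [[6, 0], [0, 0]] with rank 1, so corank 1. A Groebner basis of the Jacobian ideal J(f) in C{p,q} is {q^2, p}; counting standard monomials gives mu = 2. Corank 1: A-series; mu = 2 gives A_2.

A2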